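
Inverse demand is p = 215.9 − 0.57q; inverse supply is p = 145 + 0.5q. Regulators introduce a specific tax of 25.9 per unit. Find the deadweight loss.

Competitive equilibrium: 215.9 − 0.57q = 145 + 0.5q → q* = 66.2617, p* = 178.1308.
With the tax, the buyer price exceeds the seller price by 25.9: (215.9 − 0.57q) − (145 + 0.5q) = 25.9 → q' = 42.0561.
Δq = 66.2617 − 42.0561 = 24.2056; the wedge equals the tax, 25.9.
Welfare loss = ½ × 24.2056 × 25.9 = 313.46.

313.46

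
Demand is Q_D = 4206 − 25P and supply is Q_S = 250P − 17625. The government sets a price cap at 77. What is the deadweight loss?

7824.29

In inverse form: demand P = 168.24 − 0.04Q, supply P = 70.5 + 0.004Q.
Competitive equilibrium: 168.24 − 0.04Q = 70.5 + 0.004Q → Q* = 2221.3636, P* = 79.3855.
At the ceiling P = 77, quantity supplied = (77 − 70.5)/0.004 = 1625.
Willingness to pay at Q' = 1625: 168.24 − 0.04·1625 = 103.24.
ΔQ = 2221.3636 − 1625 = 596.3636; wedge = 103.24 − 77 = 26.24.
DWL = ½ × 596.3636 × 26.24 = 7824.29.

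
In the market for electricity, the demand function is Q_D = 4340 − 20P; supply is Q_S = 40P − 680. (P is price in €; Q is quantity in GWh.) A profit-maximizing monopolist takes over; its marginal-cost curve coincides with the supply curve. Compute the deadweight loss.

€42666.67

In inverse form: demand P = 217 − 0.05Q, supply P = 17 + 0.025Q.
Competitive equilibrium: 217 − 0.05Q = 17 + 0.025Q → Q* = 2666.6667, P* = 83.6667.
Marginal revenue: MR = 217 − 0.1Q. Set MR = MC: 217 − 0.1Q = 17 + 0.025Q → Q_m = 1600.
Price P_m = 217 − 0.05·1600 = 137; MC(Q_m) = 17 + 0.025·1600 = 57.
Competitive Q* = 2666.6667, so ΔQ = 1066.6667; wedge = 137 − 57 = 80.
Welfare loss = ½ × 1066.6667 × 80 = €42666.67.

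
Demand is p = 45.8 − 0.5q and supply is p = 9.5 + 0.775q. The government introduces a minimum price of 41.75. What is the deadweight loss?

264.54

Competitive equilibrium: 45.8 − 0.5q = 9.5 + 0.775q → q* = 28.4706, p* = 31.5647.
At the floor p = 41.75, quantity demanded = (45.8 − 41.75)/0.5 = 8.1.
Sellers' marginal cost at q' = 8.1: 9.5 + 0.775·8.1 = 15.7775.
Δq = 28.4706 − 8.1 = 20.3706; wedge = 41.75 − 15.7775 = 25.9725.
DWL = ½ × 20.3706 × 25.9725 = 264.54.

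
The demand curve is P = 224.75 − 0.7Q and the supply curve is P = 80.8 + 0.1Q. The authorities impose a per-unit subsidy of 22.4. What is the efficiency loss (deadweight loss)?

313.60

Competitive equilibrium: 224.75 − 0.7Q = 80.8 + 0.1Q → Q* = 179.9375, P* = 98.7938.
The subsidy lowers effective supply by 22.4: P = 58.4 + 0.1Q.
New quantity: 224.75 − 0.7Q = 58.4 + 0.1Q → Q' = 207.9375.
Overproduction ΔQ = 207.9375 − 179.9375 = 28; wedge = subsidy = 22.4.
The triangle = ½ × 28 × 22.4 = 313.60.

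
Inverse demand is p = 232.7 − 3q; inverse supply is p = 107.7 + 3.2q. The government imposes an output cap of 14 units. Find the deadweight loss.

117.68

Competitive equilibrium: 232.7 − 3q = 107.7 + 3.2q → q* = 20.1613, p* = 172.2161.
At q = 14: demand price = 232.7 − 3·14 = 190.7; supply price = 107.7 + 3.2·14 = 152.5.
Δq = 20.1613 − 14 = 6.1613; wedge = 190.7 − 152.5 = 38.2.
Deadweight loss = ½ × 6.1613 × 38.2 = 117.68.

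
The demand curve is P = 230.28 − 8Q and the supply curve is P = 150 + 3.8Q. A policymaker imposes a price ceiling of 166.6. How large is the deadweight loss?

34.98

Competitive equilibrium: 230.28 − 8Q = 150 + 3.8Q → Q* = 6.8034, P* = 175.8529.
At the ceiling P = 166.6, quantity supplied = (166.6 − 150)/3.8 = 4.3684.
Willingness to pay at Q' = 4.3684: 230.28 − 8·4.3684 = 195.3328.
ΔQ = 6.8034 − 4.3684 = 2.435; wedge = 195.3328 − 166.6 = 28.7328.
The triangle = ½ × 2.435 × 28.7328 = 34.98.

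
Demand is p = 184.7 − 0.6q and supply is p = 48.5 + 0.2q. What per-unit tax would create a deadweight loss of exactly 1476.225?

Competitive equilibrium: 184.7 − 0.6q = 48.5 + 0.2q → q* = 170.25, p* = 82.55.
A tax t gives Δq = t/0.8 and wedge t, so DWL = t²/1.6.
t²/1.6 = 1476.225 → t² = 2361.96 → t = 48.6.

48.6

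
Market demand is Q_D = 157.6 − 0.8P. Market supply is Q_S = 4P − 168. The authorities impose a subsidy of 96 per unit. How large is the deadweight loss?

3072

In inverse form: demand P = 197 − 1.25Q, supply P = 42 + 0.25Q.
Competitive equilibrium: 197 − 1.25Q = 42 + 0.25Q → Q* = 103.3333, P* = 67.8333.
The subsidy lowers effective supply by 96: P = 0.25Q − 54.
New quantity: 197 − 1.25Q = 0.25Q − 54 → Q' = 167.3333.
Overproduction ΔQ = 167.3333 − 103.3333 = 64; wedge = subsidy = 96.
Deadweight loss = ½ × 64 × 96 = 3072.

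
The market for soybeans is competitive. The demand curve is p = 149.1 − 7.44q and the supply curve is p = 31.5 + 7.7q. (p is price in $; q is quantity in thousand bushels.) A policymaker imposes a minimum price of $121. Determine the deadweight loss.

Competitive equilibrium: 149.1 − 7.44q = 31.5 + 7.7q → q* = 7.7675, p* = 91.3098.
At the floor p = 121, quantity demanded = (149.1 − 121)/7.44 = 3.7769.
Sellers' marginal cost at q' = 3.7769: 31.5 + 7.7·3.7769 = 60.5821.
Δq = 7.7675 − 3.7769 = 3.9906; wedge = 121 − 60.5821 = 60.4179.
The triangle = ½ × 3.9906 × 60.4179 = $120.55 thousand.

$120.55 thousand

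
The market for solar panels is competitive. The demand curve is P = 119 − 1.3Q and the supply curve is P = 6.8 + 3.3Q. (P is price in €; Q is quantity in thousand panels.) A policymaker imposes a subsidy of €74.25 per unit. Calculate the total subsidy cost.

Competitive equilibrium: 119 − 1.3Q = 6.8 + 3.3Q → Q* = 24.3913, P* = 87.2913.
The subsidy lowers effective supply by 74.25: P = 3.3Q − 67.45.
New quantity: 119 − 1.3Q = 3.3Q − 67.45 → Q' = 40.5326.
Total subsidy cost = 74.25 × 40.5326 = €3009.55 thousand.

€3009.55 thousand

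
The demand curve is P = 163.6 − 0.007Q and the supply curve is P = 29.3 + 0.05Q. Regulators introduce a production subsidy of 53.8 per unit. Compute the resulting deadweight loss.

Competitive equilibrium: 163.6 − 0.007Q = 29.3 + 0.05Q → Q* = 2356.1404, P* = 147.107.
The subsidy lowers effective supply by 53.8: P = 0.05Q − 24.5.
New quantity: 163.6 − 0.007Q = 0.05Q − 24.5 → Q' = 3300.
Overproduction ΔQ = 3300 − 2356.1404 = 943.8596; wedge = subsidy = 53.8.
Welfare loss = ½ × 943.8596 × 53.8 = 25389.82.

25389.82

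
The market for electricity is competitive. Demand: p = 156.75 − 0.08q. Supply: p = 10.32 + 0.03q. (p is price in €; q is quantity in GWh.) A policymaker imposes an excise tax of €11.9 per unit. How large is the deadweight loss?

€643.68

Competitive equilibrium: 156.75 − 0.08q = 10.32 + 0.03q → q* = 1331.1818, p* = 50.2555.
With the tax, the buyer price exceeds the seller price by 11.9: (156.75 − 0.08q) − (10.32 + 0.03q) = 11.9 → q' = 1223.
Δq = 1331.1818 − 1223 = 108.1818; the wedge equals the tax, 11.9.
DWL = ½ × 108.1818 × 11.9 = €643.68.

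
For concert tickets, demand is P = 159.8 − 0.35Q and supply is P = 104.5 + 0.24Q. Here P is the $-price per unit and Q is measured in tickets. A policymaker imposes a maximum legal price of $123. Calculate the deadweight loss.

$81.74

Competitive equilibrium: 159.8 − 0.35Q = 104.5 + 0.24Q → Q* = 93.7288, P* = 126.9949.
At the ceiling P = 123, quantity supplied = (123 − 104.5)/0.24 = 77.0833.
Willingness to pay at Q' = 77.0833: 159.8 − 0.35·77.0833 = 132.8208.
ΔQ = 93.7288 − 77.0833 = 16.6455; wedge = 132.8208 − 123 = 9.8208.
Deadweight loss = ½ × 16.6455 × 9.8208 = $81.74.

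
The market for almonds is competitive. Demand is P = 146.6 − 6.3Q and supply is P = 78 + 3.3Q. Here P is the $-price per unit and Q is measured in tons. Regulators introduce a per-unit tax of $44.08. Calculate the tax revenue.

$112.59

Competitive equilibrium: 146.6 − 6.3Q = 78 + 3.3Q → Q* = 7.1458, P* = 101.5813.
With the tax, the buyer price exceeds the seller price by 44.08: (146.6 − 6.3Q) − (78 + 3.3Q) = 44.08 → Q' = 2.5542.
Tax revenue = 44.08 × 2.5542 = $112.59.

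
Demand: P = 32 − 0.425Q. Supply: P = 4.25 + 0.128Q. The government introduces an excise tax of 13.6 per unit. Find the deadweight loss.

167.23

Competitive equilibrium: 32 − 0.425Q = 4.25 + 0.128Q → Q* = 50.1808, P* = 10.6731.
With the tax, the buyer price exceeds the seller price by 13.6: (32 − 0.425Q) − (4.25 + 0.128Q) = 13.6 → Q' = 25.5877.
ΔQ = 50.1808 − 25.5877 = 24.5931; the wedge equals the tax, 13.6.
DWL = ½ × 24.5931 × 13.6 = 167.23.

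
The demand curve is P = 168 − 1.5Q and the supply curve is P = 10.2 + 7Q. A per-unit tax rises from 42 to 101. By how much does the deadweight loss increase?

Competitive equilibrium: 168 − 1.5Q = 10.2 + 7Q → Q* = 18.5647, P* = 140.1529.
For a per-unit tax t: ΔQ = t/8.5, so DWL = ½·t·(t/8.5) = t²/17.
At t = 42: DWL = 103.765. At t = 101: DWL = 600.059.
Increase = 600.059 − 103.765 = 496.29.

496.29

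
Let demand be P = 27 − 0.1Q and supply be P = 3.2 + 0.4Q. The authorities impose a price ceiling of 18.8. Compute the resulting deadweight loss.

18.49

Competitive equilibrium: 27 − 0.1Q = 3.2 + 0.4Q → Q* = 47.6, P* = 22.24.
At the ceiling P = 18.8, quantity supplied = (18.8 − 3.2)/0.4 = 39.
Willingness to pay at Q' = 39: 27 − 0.1·39 = 23.1.
ΔQ = 47.6 − 39 = 8.6; wedge = 23.1 − 18.8 = 4.3.
DWL = ½ × 8.6 × 4.3 = 18.49.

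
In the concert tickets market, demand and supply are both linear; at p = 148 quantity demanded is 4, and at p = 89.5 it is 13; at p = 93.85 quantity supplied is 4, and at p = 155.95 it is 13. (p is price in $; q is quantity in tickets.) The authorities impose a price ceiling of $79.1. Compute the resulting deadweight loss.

$255.78

Demand slope = (89.5 − 148)/(13 − 4) = −6.5, so p = 174 − 6.5q.
Supply slope = (155.95 − 93.85)/(13 − 4) = 6.9, so p = 66.25 + 6.9q.
Competitive equilibrium: 174 − 6.5q = 66.25 + 6.9q → q* = 8.041, p* = 121.7332.
At the ceiling p = 79.1, quantity supplied = (79.1 − 66.25)/6.9 = 1.8623.
Willingness to pay at q' = 1.8623: 174 − 6.5·1.8623 = 161.8951.
Δq = 8.041 − 1.8623 = 6.1787; wedge = 161.8951 − 79.1 = 82.7951.
DWL = ½ × 6.1787 × 82.7951 = $255.78.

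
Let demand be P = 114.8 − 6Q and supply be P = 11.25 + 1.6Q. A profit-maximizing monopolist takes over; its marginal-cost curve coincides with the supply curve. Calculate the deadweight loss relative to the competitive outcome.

137.30

Competitive equilibrium: 114.8 − 6Q = 11.25 + 1.6Q → Q* = 13.625, P* = 33.05.
Marginal revenue: MR = 114.8 − 12Q. Set MR = MC: 114.8 − 12Q = 11.25 + 1.6Q → Q_m = 7.614.
Price P_m = 114.8 − 6·7.614 = 69.116; MC(Q_m) = 11.25 + 1.6·7.614 = 23.4324.
Competitive Q* = 13.625, so ΔQ = 6.011; wedge = 69.116 − 23.4324 = 45.6836.
Welfare loss = ½ × 6.011 × 45.6836 = 137.30.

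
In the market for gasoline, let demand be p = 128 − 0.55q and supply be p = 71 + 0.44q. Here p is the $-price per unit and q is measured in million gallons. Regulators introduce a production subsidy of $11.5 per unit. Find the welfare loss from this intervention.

Competitive equilibrium: 128 − 0.55q = 71 + 0.44q → q* = 57.5758, p* = 96.3333.
The subsidy lowers effective supply by 11.5: p = 59.5 + 0.44q.
New quantity: 128 − 0.55q = 59.5 + 0.44q → q' = 69.1919.
Overproduction Δq = 69.1919 − 57.5758 = 11.6161; wedge = subsidy = 11.5.
Welfare loss = ½ × 11.6161 × 11.5 = $66.79 million.

$66.79 million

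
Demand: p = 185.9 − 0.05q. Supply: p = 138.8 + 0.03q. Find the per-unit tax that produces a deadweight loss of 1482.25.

15.4

Competitive equilibrium: 185.9 − 0.05q = 138.8 + 0.03q → q* = 588.75, p* = 156.4625.
A tax t gives Δq = t/0.08 and wedge t, so DWL = t²/0.16.
t²/0.16 = 1482.25 → t² = 237.16 → t = 15.4.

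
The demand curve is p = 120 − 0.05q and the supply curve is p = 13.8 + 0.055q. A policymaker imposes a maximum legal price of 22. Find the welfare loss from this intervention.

Competitive equilibrium: 120 − 0.05q = 13.8 + 0.055q → q* = 1011.42857, p* = 69.42857.
At the ceiling p = 22, quantity supplied = (22 − 13.8)/0.055 = 149.09091.
Willingness to pay at q' = 149.09091: 120 − 0.05·149.09091 = 112.54545.
Δq = 1011.42857 − 149.09091 = 862.33766; wedge = 112.54545 − 22 = 90.54545.
Welfare loss = ½ × 862.33766 × 90.54545 = 39040.38.

39040.38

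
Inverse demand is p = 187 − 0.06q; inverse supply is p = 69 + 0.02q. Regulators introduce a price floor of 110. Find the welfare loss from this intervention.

1469.44

Competitive equilibrium: 187 − 0.06q = 69 + 0.02q → q* = 1475, p* = 98.5.
At the floor p = 110, quantity demanded = (187 − 110)/0.06 = 1283.3333.
Sellers' marginal cost at q' = 1283.3333: 69 + 0.02·1283.3333 = 94.6667.
Δq = 1475 − 1283.3333 = 191.6667; wedge = 110 − 94.6667 = 15.3333.
The triangle = ½ × 191.6667 × 15.3333 = 1469.44.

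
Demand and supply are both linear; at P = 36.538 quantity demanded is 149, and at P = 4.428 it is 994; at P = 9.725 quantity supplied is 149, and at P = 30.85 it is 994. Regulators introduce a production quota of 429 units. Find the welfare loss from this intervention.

667.81

Demand slope = (4.428 − 36.538)/(994 − 149) = −0.038, so P = 42.2 − 0.038Q.
Supply slope = (30.85 − 9.725)/(994 − 149) = 0.025, so P = 6 + 0.025Q.
Competitive equilibrium: 42.2 − 0.038Q = 6 + 0.025Q → Q* = 574.6032, P* = 20.3651.
At Q = 429: demand price = 42.2 − 0.038·429 = 25.898; supply price = 6 + 0.025·429 = 16.725.
ΔQ = 574.6032 − 429 = 145.6032; wedge = 25.898 − 16.725 = 9.173.
DWL = ½ × 145.6032 × 9.173 = 667.81.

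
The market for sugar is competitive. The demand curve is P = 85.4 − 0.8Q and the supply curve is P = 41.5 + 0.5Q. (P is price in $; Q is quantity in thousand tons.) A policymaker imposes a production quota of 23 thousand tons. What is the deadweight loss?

Competitive equilibrium: 85.4 − 0.8Q = 41.5 + 0.5Q → Q* = 33.7692, P* = 58.3846.
At Q = 23: demand price = 85.4 − 0.8·23 = 67; supply price = 41.5 + 0.5·23 = 53.
ΔQ = 33.7692 − 23 = 10.7692; wedge = 67 − 53 = 14.
DWL = ½ × 10.7692 × 14 = $75.38 thousand.

$75.38 thousand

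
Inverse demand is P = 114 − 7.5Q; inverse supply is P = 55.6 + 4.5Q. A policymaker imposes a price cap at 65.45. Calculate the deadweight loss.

Competitive equilibrium: 114 − 7.5Q = 55.6 + 4.5Q → Q* = 4.8667, P* = 77.5.
At the ceiling P = 65.45, quantity supplied = (65.45 − 55.6)/4.5 = 2.1889.
Willingness to pay at Q' = 2.1889: 114 − 7.5·2.1889 = 97.5833.
ΔQ = 4.8667 − 2.1889 = 2.6778; wedge = 97.5833 − 65.45 = 32.1333.
DWL = ½ × 2.6778 × 32.1333 = 43.02.

43.02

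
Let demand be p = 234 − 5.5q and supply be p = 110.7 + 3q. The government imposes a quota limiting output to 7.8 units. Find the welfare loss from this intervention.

Competitive equilibrium: 234 − 5.5q = 110.7 + 3q → q* = 14.5059, p* = 154.2176.
At q = 7.8: demand price = 234 − 5.5·7.8 = 191.1; supply price = 110.7 + 3·7.8 = 134.1.
Δq = 14.5059 − 7.8 = 6.7059; wedge = 191.1 − 134.1 = 57.
DWL = ½ × 6.7059 × 57 = 191.12.

191.12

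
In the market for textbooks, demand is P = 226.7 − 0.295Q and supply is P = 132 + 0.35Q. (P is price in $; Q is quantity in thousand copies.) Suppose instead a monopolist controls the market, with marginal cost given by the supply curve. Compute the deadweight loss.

Competitive equilibrium: 226.7 − 0.295Q = 132 + 0.35Q → Q* = 146.8217, P* = 183.3876.
Marginal revenue: MR = 226.7 − 0.59Q. Set MR = MC: 226.7 − 0.59Q = 132 + 0.35Q → Q_m = 100.7447.
Price P_m = 226.7 − 0.295·100.7447 = 196.9803; MC(Q_m) = 132 + 0.35·100.7447 = 167.2606.
Competitive Q* = 146.8217, so ΔQ = 46.077; wedge = 196.9803 − 167.2606 = 29.7197.
The triangle = ½ × 46.077 × 29.7197 = $684.70 thousand.

$684.70 thousand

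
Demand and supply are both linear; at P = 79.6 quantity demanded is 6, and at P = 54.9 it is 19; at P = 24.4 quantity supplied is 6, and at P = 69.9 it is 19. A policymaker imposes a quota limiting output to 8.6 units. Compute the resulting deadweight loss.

Demand slope = (54.9 − 79.6)/(19 − 6) = −1.9, so P = 91 − 1.9Q.
Supply slope = (69.9 − 24.4)/(19 − 6) = 3.5, so P = 3.4 + 3.5Q.
Competitive equilibrium: 91 − 1.9Q = 3.4 + 3.5Q → Q* = 16.22222, P* = 60.17778.
At Q = 8.6: demand price = 91 − 1.9·8.6 = 74.66; supply price = 3.4 + 3.5·8.6 = 33.5.
ΔQ = 16.22222 − 8.6 = 7.62222; wedge = 74.66 − 33.5 = 41.16.
The triangle = ½ × 7.62222 × 41.16 = 156.87.

156.87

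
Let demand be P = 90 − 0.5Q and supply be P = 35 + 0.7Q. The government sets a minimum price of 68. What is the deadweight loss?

2.02

Competitive equilibrium: 90 − 0.5Q = 35 + 0.7Q → Q* = 45.8333, P* = 67.0833.
At the floor P = 68, quantity demanded = (90 − 68)/0.5 = 44.
Sellers' marginal cost at Q' = 44: 35 + 0.7·44 = 65.8.
ΔQ = 45.8333 − 44 = 1.8333; wedge = 68 − 65.8 = 2.2.
Deadweight loss = ½ × 1.8333 × 2.2 = 2.02.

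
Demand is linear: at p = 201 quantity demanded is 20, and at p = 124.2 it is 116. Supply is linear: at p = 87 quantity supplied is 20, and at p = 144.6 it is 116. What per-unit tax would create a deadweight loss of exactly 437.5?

Demand slope = (124.2 − 201)/(116 − 20) = −0.8, so p = 217 − 0.8q.
Supply slope = (144.6 − 87)/(116 − 20) = 0.6, so p = 75 + 0.6q.
Competitive equilibrium: 217 − 0.8q = 75 + 0.6q → q* = 101.4286, p* = 135.8571.
A tax t gives Δq = t/1.4 and wedge t, so DWL = t²/2.8.
t²/2.8 = 437.5 → t² = 1225 → t = 35.

35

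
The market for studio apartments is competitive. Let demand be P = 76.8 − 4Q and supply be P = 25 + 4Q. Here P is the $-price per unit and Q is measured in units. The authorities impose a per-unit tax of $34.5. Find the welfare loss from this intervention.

Competitive equilibrium: 76.8 − 4Q = 25 + 4Q → Q* = 6.475, P* = 50.9.
With the tax, the buyer price exceeds the seller price by 34.5: (76.8 − 4Q) − (25 + 4Q) = 34.5 → Q' = 2.1625.
ΔQ = 6.475 − 2.1625 = 4.3125; the wedge equals the tax, 34.5.
Deadweight loss = ½ × 4.3125 × 34.5 = $74.39.

$74.39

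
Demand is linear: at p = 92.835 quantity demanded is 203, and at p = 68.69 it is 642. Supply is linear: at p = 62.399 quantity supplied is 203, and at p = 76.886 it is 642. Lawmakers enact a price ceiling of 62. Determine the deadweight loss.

Demand slope = (68.69 − 92.835)/(642 − 203) = −0.055, so p = 104 − 0.055q.
Supply slope = (76.886 − 62.399)/(642 − 203) = 0.033, so p = 55.7 + 0.033q.
Competitive equilibrium: 104 − 0.055q = 55.7 + 0.033q → q* = 548.8636, p* = 73.8125.
At the ceiling p = 62, quantity supplied = (62 − 55.7)/0.033 = 190.9091.
Willingness to pay at q' = 190.9091: 104 − 0.055·190.9091 = 93.5.
Δq = 548.8636 − 190.9091 = 357.9545; wedge = 93.5 − 62 = 31.5.
Deadweight loss = ½ × 357.9545 × 31.5 = 5637.78.

5637.78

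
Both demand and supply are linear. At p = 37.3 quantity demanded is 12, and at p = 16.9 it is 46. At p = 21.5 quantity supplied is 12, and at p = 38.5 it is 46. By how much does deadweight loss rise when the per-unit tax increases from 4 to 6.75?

Demand slope = (16.9 − 37.3)/(46 − 12) = −0.6, so p = 44.5 − 0.6q.
Supply slope = (38.5 − 21.5)/(46 − 12) = 0.5, so p = 15.5 + 0.5q.
Competitive equilibrium: 44.5 − 0.6q = 15.5 + 0.5q → q* = 26.3636, p* = 28.6818.
For a per-unit tax t: Δq = t/1.1, so DWL = ½·t·(t/1.1) = t²/2.2.
At t = 4: DWL = 7.273. At t = 6.75: DWL = 20.71.
Increase = 20.71 − 7.273 = 13.44.

13.44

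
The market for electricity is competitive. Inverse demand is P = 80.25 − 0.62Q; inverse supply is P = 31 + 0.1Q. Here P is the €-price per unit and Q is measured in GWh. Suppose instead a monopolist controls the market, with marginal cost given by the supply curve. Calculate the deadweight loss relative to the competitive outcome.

Competitive equilibrium: 80.25 − 0.62Q = 31 + 0.1Q → Q* = 68.4028, P* = 37.8403.
Marginal revenue: MR = 80.25 − 1.24Q. Set MR = MC: 80.25 − 1.24Q = 31 + 0.1Q → Q_m = 36.7537.
Price P_m = 80.25 − 0.62·36.7537 = 57.4627; MC(Q_m) = 31 + 0.1·36.7537 = 34.6754.
Competitive Q* = 68.4028, so ΔQ = 31.6491; wedge = 57.4627 − 34.6754 = 22.7873.
Welfare loss = ½ × 31.6491 × 22.7873 = €360.60.

€360.60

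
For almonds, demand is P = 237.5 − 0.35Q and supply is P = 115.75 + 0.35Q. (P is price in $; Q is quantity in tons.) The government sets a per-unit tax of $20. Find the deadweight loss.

$285.71

Competitive equilibrium: 237.5 − 0.35Q = 115.75 + 0.35Q → Q* = 173.92857, P* = 176.625.
With the tax, the buyer price exceeds the seller price by 20: (237.5 − 0.35Q) − (115.75 + 0.35Q) = 20 → Q' = 145.35714.
ΔQ = 173.92857 − 145.35714 = 28.57143; the wedge equals the tax, 20.
Welfare loss = ½ × 28.57143 × 20 = $285.71.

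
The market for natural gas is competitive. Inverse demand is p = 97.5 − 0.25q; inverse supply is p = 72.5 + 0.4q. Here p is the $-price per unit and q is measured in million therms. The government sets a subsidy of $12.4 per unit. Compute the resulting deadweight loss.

$118.28 million

Competitive equilibrium: 97.5 − 0.25q = 72.5 + 0.4q → q* = 38.4615, p* = 87.8846.
The subsidy lowers effective supply by 12.4: p = 60.1 + 0.4q.
New quantity: 97.5 − 0.25q = 60.1 + 0.4q → q' = 57.5385.
Overproduction Δq = 57.5385 − 38.4615 = 19.077; wedge = subsidy = 12.4.
Deadweight loss = ½ × 19.077 × 12.4 = $118.28 million.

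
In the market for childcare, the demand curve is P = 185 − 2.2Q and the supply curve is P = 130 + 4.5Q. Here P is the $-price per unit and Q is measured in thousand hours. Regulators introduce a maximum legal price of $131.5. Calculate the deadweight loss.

$207.79 thousand

Competitive equilibrium: 185 − 2.2Q = 130 + 4.5Q → Q* = 8.209, P* = 166.9403.
At the ceiling P = 131.5, quantity supplied = (131.5 − 130)/4.5 = 0.3333.
Willingness to pay at Q' = 0.3333: 185 − 2.2·0.3333 = 184.2667.
ΔQ = 8.209 − 0.3333 = 7.8757; wedge = 184.2667 − 131.5 = 52.7667.
The triangle = ½ × 7.8757 × 52.7667 = $207.79 thousand.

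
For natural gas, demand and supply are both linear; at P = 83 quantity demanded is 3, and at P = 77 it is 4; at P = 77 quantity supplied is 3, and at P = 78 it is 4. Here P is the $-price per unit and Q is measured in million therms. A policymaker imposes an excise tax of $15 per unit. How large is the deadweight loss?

Demand slope = (77 − 83)/(4 − 3) = −6, so P = 101 − 6Q.
Supply slope = (78 − 77)/(4 − 3) = 1, so P = 74 + Q.
Competitive equilibrium: 101 − 6Q = 74 + Q → Q* = 3.8571, P* = 77.8571.
With the tax, the buyer price exceeds the seller price by 15: (101 − 6Q) − (74 + Q) = 15 → Q' = 1.7143.
ΔQ = 3.8571 − 1.7143 = 2.1428; the wedge equals the tax, 15.
Deadweight loss = ½ × 2.1428 × 15 = $16.07 million.

$16.07 million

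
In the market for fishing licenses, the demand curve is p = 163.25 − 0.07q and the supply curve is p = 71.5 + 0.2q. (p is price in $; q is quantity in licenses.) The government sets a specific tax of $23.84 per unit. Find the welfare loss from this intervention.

Competitive equilibrium: 163.25 − 0.07q = 71.5 + 0.2q → q* = 339.8148, p* = 139.463.
With the tax, the buyer price exceeds the seller price by 23.84: (163.25 − 0.07q) − (71.5 + 0.2q) = 23.84 → q' = 251.5185.
Δq = 339.8148 − 251.5185 = 88.2963; the wedge equals the tax, 23.84.
DWL = ½ × 88.2963 × 23.84 = $1052.49.

$1052.49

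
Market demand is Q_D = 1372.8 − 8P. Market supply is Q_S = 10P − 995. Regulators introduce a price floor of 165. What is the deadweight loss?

8058.77

In inverse form: demand P = 171.6 − 0.125Q, supply P = 99.5 + 0.1Q.
Competitive equilibrium: 171.6 − 0.125Q = 99.5 + 0.1Q → Q* = 320.4444, P* = 131.5444.
At the floor P = 165, quantity demanded = (171.6 − 165)/0.125 = 52.8.
Sellers' marginal cost at Q' = 52.8: 99.5 + 0.1·52.8 = 104.78.
ΔQ = 320.4444 − 52.8 = 267.6444; wedge = 165 − 104.78 = 60.22.
Deadweight loss = ½ × 267.6444 × 60.22 = 8058.77.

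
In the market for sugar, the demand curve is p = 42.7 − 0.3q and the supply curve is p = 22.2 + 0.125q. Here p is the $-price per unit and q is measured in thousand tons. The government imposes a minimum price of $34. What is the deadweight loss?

$78.62 thousand

Competitive equilibrium: 42.7 − 0.3q = 22.2 + 0.125q → q* = 48.2353, p* = 28.2294.
At the floor p = 34, quantity demanded = (42.7 − 34)/0.3 = 29.
Sellers' marginal cost at q' = 29: 22.2 + 0.125·29 = 25.825.
Δq = 48.2353 − 29 = 19.2353; wedge = 34 − 25.825 = 8.175.
Deadweight loss = ½ × 19.2353 × 8.175 = $78.62 thousand.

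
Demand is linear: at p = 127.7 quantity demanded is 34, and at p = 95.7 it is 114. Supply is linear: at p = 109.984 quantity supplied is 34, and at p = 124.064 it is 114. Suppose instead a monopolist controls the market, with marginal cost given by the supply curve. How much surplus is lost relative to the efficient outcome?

202.85

Demand slope = (95.7 − 127.7)/(114 − 34) = −0.4, so p = 141.3 − 0.4q.
Supply slope = (124.064 − 109.984)/(114 − 34) = 0.176, so p = 104 + 0.176q.
Competitive equilibrium: 141.3 − 0.4q = 104 + 0.176q → q* = 64.7569, p* = 115.3972.
Marginal revenue: MR = 141.3 − 0.8q. Set MR = MC: 141.3 − 0.8q = 104 + 0.176q → q_m = 38.2172.
Price p_m = 141.3 − 0.4·38.2172 = 126.0131; MC(q_m) = 104 + 0.176·38.2172 = 110.7262.
Competitive q* = 64.7569, so Δq = 26.5397; wedge = 126.0131 − 110.7262 = 15.2869.
Deadweight loss = ½ × 26.5397 × 15.2869 = 202.85.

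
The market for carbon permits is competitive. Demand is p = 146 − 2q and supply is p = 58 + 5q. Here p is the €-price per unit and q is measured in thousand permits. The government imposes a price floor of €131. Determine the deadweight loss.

Competitive equilibrium: 146 − 2q = 58 + 5q → q* = 12.5714, p* = 120.8571.
At the floor p = 131, quantity demanded = (146 − 131)/2 = 7.5.
Sellers' marginal cost at q' = 7.5: 58 + 5·7.5 = 95.5.
Δq = 12.5714 − 7.5 = 5.0714; wedge = 131 − 95.5 = 35.5.
The triangle = ½ × 5.0714 × 35.5 = €90.02 thousand.

€90.02 thousand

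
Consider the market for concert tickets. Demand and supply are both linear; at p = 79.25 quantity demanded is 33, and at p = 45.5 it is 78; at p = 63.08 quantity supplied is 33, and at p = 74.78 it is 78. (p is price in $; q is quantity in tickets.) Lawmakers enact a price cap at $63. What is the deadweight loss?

Demand slope = (45.5 − 79.25)/(78 − 33) = −0.75, so p = 104 − 0.75q.
Supply slope = (74.78 − 63.08)/(78 − 33) = 0.26, so p = 54.5 + 0.26q.
Competitive equilibrium: 104 − 0.75q = 54.5 + 0.26q → q* = 49.0099, p* = 67.2426.
At the ceiling p = 63, quantity supplied = (63 − 54.5)/0.26 = 32.6923.
Willingness to pay at q' = 32.6923: 104 − 0.75·32.6923 = 79.4808.
Δq = 49.0099 − 32.6923 = 16.3176; wedge = 79.4808 − 63 = 16.4808.
The triangle = ½ × 16.3176 × 16.4808 = $134.46.

$134.46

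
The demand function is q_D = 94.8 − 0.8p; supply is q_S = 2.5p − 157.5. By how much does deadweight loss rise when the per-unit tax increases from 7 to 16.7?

In inverse form: demand p = 118.5 − 1.25q, supply p = 63 + 0.4q.
Competitive equilibrium: 118.5 − 1.25q = 63 + 0.4q → q* = 33.6364, p* = 76.4545.
For a per-unit tax t: Δq = t/1.65, so DWL = ½·t·(t/1.65) = t²/3.3.
At t = 7: DWL = 14.848. At t = 16.7: DWL = 84.512.
Increase = 84.512 − 14.848 = 69.66.

69.66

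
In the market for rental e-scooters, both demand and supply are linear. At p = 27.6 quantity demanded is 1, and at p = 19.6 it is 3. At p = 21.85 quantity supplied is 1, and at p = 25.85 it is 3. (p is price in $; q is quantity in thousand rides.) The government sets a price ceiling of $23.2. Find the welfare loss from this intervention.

$0.24 thousand

Demand slope = (19.6 − 27.6)/(3 − 1) = −4, so p = 31.6 − 4q.
Supply slope = (25.85 − 21.85)/(3 − 1) = 2, so p = 19.85 + 2q.
Competitive equilibrium: 31.6 − 4q = 19.85 + 2q → q* = 1.9583, p* = 23.7667.
At the ceiling p = 23.2, quantity supplied = (23.2 − 19.85)/2 = 1.675.
Willingness to pay at q' = 1.675: 31.6 − 4·1.675 = 24.9.
Δq = 1.9583 − 1.675 = 0.2833; wedge = 24.9 − 23.2 = 1.7.
DWL = ½ × 0.2833 × 1.7 = $0.24 thousand.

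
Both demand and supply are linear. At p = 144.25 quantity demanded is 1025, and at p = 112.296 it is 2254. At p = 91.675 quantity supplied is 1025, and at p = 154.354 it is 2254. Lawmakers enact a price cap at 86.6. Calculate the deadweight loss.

Demand slope = (112.296 − 144.25)/(2254 − 1025) = −0.026, so p = 170.9 − 0.026q.
Supply slope = (154.354 − 91.675)/(2254 − 1025) = 0.051, so p = 39.4 + 0.051q.
Competitive equilibrium: 170.9 − 0.026q = 39.4 + 0.051q → q* = 1707.79221, p* = 126.4974.
At the ceiling p = 86.6, quantity supplied = (86.6 − 39.4)/0.051 = 925.4902.
Willingness to pay at q' = 925.4902: 170.9 − 0.026·925.4902 = 146.83725.
Δq = 1707.79221 − 925.4902 = 782.30201; wedge = 146.83725 − 86.6 = 60.23725.
The triangle = ½ × 782.30201 × 60.23725 = 23561.86.

23561.86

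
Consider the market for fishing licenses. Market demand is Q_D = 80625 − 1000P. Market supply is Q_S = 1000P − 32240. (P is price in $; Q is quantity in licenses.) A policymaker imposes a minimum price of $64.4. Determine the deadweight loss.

$63481.06

In inverse form: demand P = 80.625 − 0.001Q, supply P = 32.24 + 0.001Q.
Competitive equilibrium: 80.625 − 0.001Q = 32.24 + 0.001Q → Q* = 24192.5, P* = 56.4325.
At the floor P = 64.4, quantity demanded = (80.625 − 64.4)/0.001 = 16225.
Sellers' marginal cost at Q' = 16225: 32.24 + 0.001·16225 = 48.465.
ΔQ = 24192.5 − 16225 = 7967.5; wedge = 64.4 − 48.465 = 15.935.
Deadweight loss = ½ × 7967.5 × 15.935 = $63481.06.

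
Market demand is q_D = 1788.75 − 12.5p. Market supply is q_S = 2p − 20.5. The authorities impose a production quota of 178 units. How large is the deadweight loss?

755.82

In inverse form: demand p = 143.1 − 0.08q, supply p = 10.25 + 0.5q.
Competitive equilibrium: 143.1 − 0.08q = 10.25 + 0.5q → q* = 229.0517, p* = 124.7759.
At q = 178: demand price = 143.1 − 0.08·178 = 128.86; supply price = 10.25 + 0.5·178 = 99.25.
Δq = 229.0517 − 178 = 51.0517; wedge = 128.86 − 99.25 = 29.61.
Welfare loss = ½ × 51.0517 × 29.61 = 755.82.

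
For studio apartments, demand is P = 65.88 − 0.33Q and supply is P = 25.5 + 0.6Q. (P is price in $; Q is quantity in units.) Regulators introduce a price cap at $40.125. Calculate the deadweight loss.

$168.65

Competitive equilibrium: 65.88 − 0.33Q = 25.5 + 0.6Q → Q* = 43.4194, P* = 51.5516.
At the ceiling P = 40.125, quantity supplied = (40.125 − 25.5)/0.6 = 24.375.
Willingness to pay at Q' = 24.375: 65.88 − 0.33·24.375 = 57.8363.
ΔQ = 43.4194 − 24.375 = 19.0444; wedge = 57.8363 − 40.125 = 17.7113.
DWL = ½ × 19.0444 × 17.7113 = $168.65.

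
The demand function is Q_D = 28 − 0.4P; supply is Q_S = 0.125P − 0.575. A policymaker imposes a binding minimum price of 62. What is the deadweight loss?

48.15

In inverse form: demand P = 70 − 2.5Q, supply P = 4.6 + 8Q.
Competitive equilibrium: 70 − 2.5Q = 4.6 + 8Q → Q* = 6.2286, P* = 54.4286.
At the floor P = 62, quantity demanded = (70 − 62)/2.5 = 3.2.
Sellers' marginal cost at Q' = 3.2: 4.6 + 8·3.2 = 30.2.
ΔQ = 6.2286 − 3.2 = 3.0286; wedge = 62 − 30.2 = 31.8.
DWL = ½ × 3.0286 × 31.8 = 48.15.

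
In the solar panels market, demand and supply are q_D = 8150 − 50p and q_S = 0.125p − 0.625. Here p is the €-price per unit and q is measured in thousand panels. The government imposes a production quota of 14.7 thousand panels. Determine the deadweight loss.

€100.28 thousand

In inverse form: demand p = 163 − 0.02q, supply p = 5 + 8q.
Competitive equilibrium: 163 − 0.02q = 5 + 8q → q* = 19.7007, p* = 162.606.
At q = 14.7: demand price = 163 − 0.02·14.7 = 162.706; supply price = 5 + 8·14.7 = 122.6.
Δq = 19.7007 − 14.7 = 5.0007; wedge = 162.706 − 122.6 = 40.106.
The triangle = ½ × 5.0007 × 40.106 = €100.28 thousand.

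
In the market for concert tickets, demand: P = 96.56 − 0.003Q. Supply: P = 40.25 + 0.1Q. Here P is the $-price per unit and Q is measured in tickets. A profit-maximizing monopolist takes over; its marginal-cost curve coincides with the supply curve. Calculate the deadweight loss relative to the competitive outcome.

$12.33

Competitive equilibrium: 96.56 − 0.003Q = 40.25 + 0.1Q → Q* = 546.699, P* = 94.9199.
Marginal revenue: MR = 96.56 − 0.006Q. Set MR = MC: 96.56 − 0.006Q = 40.25 + 0.1Q → Q_m = 531.2264.
Price P_m = 96.56 − 0.003·531.2264 = 94.9663; MC(Q_m) = 40.25 + 0.1·531.2264 = 93.3726.
Competitive Q* = 546.699, so ΔQ = 15.4726; wedge = 94.9663 − 93.3726 = 1.5937.
Welfare loss = ½ × 15.4726 × 1.5937 = $12.33.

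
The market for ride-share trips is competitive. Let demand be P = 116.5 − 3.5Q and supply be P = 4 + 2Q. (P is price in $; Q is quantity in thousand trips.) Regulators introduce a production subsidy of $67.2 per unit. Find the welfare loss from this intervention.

Competitive equilibrium: 116.5 − 3.5Q = 4 + 2Q → Q* = 20.4545, P* = 44.9091.
The subsidy lowers effective supply by 67.2: P = 2Q − 63.2.
New quantity: 116.5 − 3.5Q = 2Q − 63.2 → Q' = 32.6727.
Overproduction ΔQ = 32.6727 − 20.4545 = 12.2182; wedge = subsidy = 67.2.
DWL = ½ × 12.2182 × 67.2 = $410.53 thousand.

$410.53 thousand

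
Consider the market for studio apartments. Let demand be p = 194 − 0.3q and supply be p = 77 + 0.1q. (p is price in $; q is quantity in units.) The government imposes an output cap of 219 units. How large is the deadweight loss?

Competitive equilibrium: 194 − 0.3q = 77 + 0.1q → q* = 292.5, p* = 106.25.
At q = 219: demand price = 194 − 0.3·219 = 128.3; supply price = 77 + 0.1·219 = 98.9.
Δq = 292.5 − 219 = 73.5; wedge = 128.3 − 98.9 = 29.4.
The triangle = ½ × 73.5 × 29.4 = $1080.45.

$1080.45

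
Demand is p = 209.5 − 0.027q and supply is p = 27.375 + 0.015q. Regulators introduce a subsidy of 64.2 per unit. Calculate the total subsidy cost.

Competitive equilibrium: 209.5 − 0.027q = 27.375 + 0.015q → q* = 4336.3095, p* = 92.4196.
The subsidy lowers effective supply by 64.2: p = 0.015q − 36.825.
New quantity: 209.5 − 0.027q = 0.015q − 36.825 → q' = 5864.881.
Total subsidy cost = 64.2 × 5864.881 = 376525.36.

376525.36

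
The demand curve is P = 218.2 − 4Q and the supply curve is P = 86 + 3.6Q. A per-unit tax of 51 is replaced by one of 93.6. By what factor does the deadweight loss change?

Competitive equilibrium: 218.2 − 4Q = 86 + 3.6Q → Q* = 17.3947, P* = 148.6211.
For a per-unit tax t: ΔQ = t/7.6, so DWL = ½·t·(t/7.6) = t²/15.2.
At t = 51: DWL = 171.118. At t = 93.6: DWL = 576.379.
Ratio = (93.6/51)² = 3.368.

3.368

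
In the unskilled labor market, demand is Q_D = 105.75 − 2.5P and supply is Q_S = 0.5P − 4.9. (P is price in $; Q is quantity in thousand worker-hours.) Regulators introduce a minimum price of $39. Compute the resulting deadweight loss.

In inverse form: demand P = 42.3 − 0.4Q, supply P = 9.8 + 2Q.
Competitive equilibrium: 42.3 − 0.4Q = 9.8 + 2Q → Q* = 13.5417, P* = 36.8833.
At the floor P = 39, quantity demanded = (42.3 − 39)/0.4 = 8.25.
Sellers' marginal cost at Q' = 8.25: 9.8 + 2·8.25 = 26.3.
ΔQ = 13.5417 − 8.25 = 5.2917; wedge = 39 − 26.3 = 12.7.
The triangle = ½ × 5.2917 × 12.7 = $33.60 thousand.

$33.60 thousand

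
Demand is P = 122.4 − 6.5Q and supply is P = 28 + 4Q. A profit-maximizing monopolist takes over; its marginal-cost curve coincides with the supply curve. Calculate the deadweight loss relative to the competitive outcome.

Competitive equilibrium: 122.4 − 6.5Q = 28 + 4Q → Q* = 8.9905, P* = 63.9619.
Marginal revenue: MR = 122.4 − 13Q. Set MR = MC: 122.4 − 13Q = 28 + 4Q → Q_m = 5.5529.
Price P_m = 122.4 − 6.5·5.5529 = 86.3062; MC(Q_m) = 28 + 4·5.5529 = 50.2116.
Competitive Q* = 8.9905, so ΔQ = 3.4376; wedge = 86.3062 − 50.2116 = 36.0946.
Deadweight loss = ½ × 3.4376 × 36.0946 = 62.04.

62.04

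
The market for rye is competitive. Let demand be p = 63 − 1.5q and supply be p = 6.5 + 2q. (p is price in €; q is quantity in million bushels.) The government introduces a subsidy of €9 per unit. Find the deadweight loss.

€11.57 million

Competitive equilibrium: 63 − 1.5q = 6.5 + 2q → q* = 16.1429, p* = 38.7857.
The subsidy lowers effective supply by 9: p = 2q − 2.5.
New quantity: 63 − 1.5q = 2q − 2.5 → q' = 18.7143.
Overproduction Δq = 18.7143 − 16.1429 = 2.5714; wedge = subsidy = 9.
DWL = ½ × 2.5714 × 9 = €11.57 million.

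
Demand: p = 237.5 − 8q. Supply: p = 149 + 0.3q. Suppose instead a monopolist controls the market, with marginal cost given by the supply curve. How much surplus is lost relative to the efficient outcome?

Competitive equilibrium: 237.5 − 8q = 149 + 0.3q → q* = 10.66265, p* = 152.1988.
Marginal revenue: MR = 237.5 − 16q. Set MR = MC: 237.5 − 16q = 149 + 0.3q → q_m = 5.42945.
Price p_m = 237.5 − 8·5.42945 = 194.0644; MC(q_m) = 149 + 0.3·5.42945 = 150.62884.
Competitive q* = 10.66265, so Δq = 5.2332; wedge = 194.0644 − 150.62884 = 43.43556.
Deadweight loss = ½ × 5.2332 × 43.43556 = 113.65.

113.65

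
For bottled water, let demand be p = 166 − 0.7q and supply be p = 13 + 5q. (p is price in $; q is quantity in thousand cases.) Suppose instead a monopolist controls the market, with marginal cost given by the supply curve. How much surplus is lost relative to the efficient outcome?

Competitive equilibrium: 166 − 0.7q = 13 + 5q → q* = 26.8421, p* = 147.2105.
Marginal revenue: MR = 166 − 1.4q. Set MR = MC: 166 − 1.4q = 13 + 5q → q_m = 23.9063.
Price p_m = 166 − 0.7·23.9063 = 149.2656; MC(q_m) = 13 + 5·23.9063 = 132.5315.
Competitive q* = 26.8421, so Δq = 2.9358; wedge = 149.2656 − 132.5315 = 16.7341.
Welfare loss = ½ × 2.9358 × 16.7341 = $24.56 thousand.

$24.56 thousand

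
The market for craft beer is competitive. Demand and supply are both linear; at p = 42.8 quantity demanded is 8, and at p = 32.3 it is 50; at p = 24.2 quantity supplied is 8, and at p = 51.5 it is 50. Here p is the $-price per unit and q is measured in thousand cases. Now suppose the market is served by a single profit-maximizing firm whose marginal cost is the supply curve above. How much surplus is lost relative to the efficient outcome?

$17.48 thousand

Demand slope = (32.3 − 42.8)/(50 − 8) = −0.25, so p = 44.8 − 0.25q.
Supply slope = (51.5 − 24.2)/(50 − 8) = 0.65, so p = 19 + 0.65q.
Competitive equilibrium: 44.8 − 0.25q = 19 + 0.65q → q* = 28.6667, p* = 37.6333.
Marginal revenue: MR = 44.8 − 0.5q. Set MR = MC: 44.8 − 0.5q = 19 + 0.65q → q_m = 22.4348.
Price p_m = 44.8 − 0.25·22.4348 = 39.1913; MC(q_m) = 19 + 0.65·22.4348 = 33.5826.
Competitive q* = 28.6667, so Δq = 6.2319; wedge = 39.1913 − 33.5826 = 5.6087.
DWL = ½ × 6.2319 × 5.6087 = $17.48 thousand.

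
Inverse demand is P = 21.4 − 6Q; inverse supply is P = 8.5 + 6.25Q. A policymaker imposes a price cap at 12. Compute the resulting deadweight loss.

1.49

Competitive equilibrium: 21.4 − 6Q = 8.5 + 6.25Q → Q* = 1.0531, P* = 15.0816.
At the ceiling P = 12, quantity supplied = (12 − 8.5)/6.25 = 0.56.
Willingness to pay at Q' = 0.56: 21.4 − 6·0.56 = 18.04.
ΔQ = 1.0531 − 0.56 = 0.4931; wedge = 18.04 − 12 = 6.04.
Deadweight loss = ½ × 0.4931 × 6.04 = 1.49.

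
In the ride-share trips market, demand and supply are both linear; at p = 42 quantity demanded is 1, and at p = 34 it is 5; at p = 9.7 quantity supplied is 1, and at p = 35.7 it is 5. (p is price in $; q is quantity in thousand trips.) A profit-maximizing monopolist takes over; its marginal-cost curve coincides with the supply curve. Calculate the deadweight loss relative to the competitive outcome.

Demand slope = (34 − 42)/(5 − 1) = −2, so p = 44 − 2q.
Supply slope = (35.7 − 9.7)/(5 − 1) = 6.5, so p = 3.2 + 6.5q.
Competitive equilibrium: 44 − 2q = 3.2 + 6.5q → q* = 4.8, p* = 34.4.
Marginal revenue: MR = 44 − 4q. Set MR = MC: 44 − 4q = 3.2 + 6.5q → q_m = 3.8857.
Price p_m = 44 − 2·3.8857 = 36.2286; MC(q_m) = 3.2 + 6.5·3.8857 = 28.4571.
Competitive q* = 4.8, so Δq = 0.9143; wedge = 36.2286 − 28.4571 = 7.7715.
The triangle = ½ × 0.9143 × 7.7715 = $3.55 thousand.

$3.55 thousand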